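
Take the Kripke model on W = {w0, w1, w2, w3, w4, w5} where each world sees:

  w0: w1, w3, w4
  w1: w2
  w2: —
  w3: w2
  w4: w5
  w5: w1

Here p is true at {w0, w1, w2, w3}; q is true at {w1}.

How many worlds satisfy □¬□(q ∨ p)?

w0: successors {w1, w3, w4}; ¬□(q ∨ p) there: w1:F, w3:F, w4:T. ✗
w1: successors {w2}; ¬□(q ∨ p) there: w2:F. ✗
w2: no successors, so □¬□(q ∨ p) holds vacuously. ✓
w3: successors {w2}; ¬□(q ∨ p) there: w2:F. ✗
w4: successors {w5}; ¬□(q ∨ p) there: w5:F. ✗
w5: successors {w1}; ¬□(q ∨ p) there: w1:F. ✗
Satisfying worlds: {w2}.

1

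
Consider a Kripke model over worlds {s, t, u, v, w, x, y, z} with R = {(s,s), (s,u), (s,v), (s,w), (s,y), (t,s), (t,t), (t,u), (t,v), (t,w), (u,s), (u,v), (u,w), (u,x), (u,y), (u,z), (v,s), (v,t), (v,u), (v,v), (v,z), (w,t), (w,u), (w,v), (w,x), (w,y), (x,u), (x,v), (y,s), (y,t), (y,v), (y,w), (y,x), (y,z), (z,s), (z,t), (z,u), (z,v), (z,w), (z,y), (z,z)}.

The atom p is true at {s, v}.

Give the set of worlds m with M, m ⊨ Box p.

s: successors {s, u, v, w, y}; p there: s:T, u:F, v:T, w:F, y:F. ✗
t: successors {s, t, u, v, w}; p there: s:T, t:F, u:F, v:T, w:F. ✗
u: successors {s, v, w, x, y, z}; p there: s:T, v:T, w:F, x:F, y:F, z:F. ✗
v: successors {s, t, u, v, z}; p there: s:T, t:F, u:F, v:T, z:F. ✗
w: successors {t, u, v, x, y}; p there: t:F, u:F, v:T, x:F, y:F. ✗
x: successors {u, v}; p there: u:F, v:T. ✗
y: successors {s, t, v, w, x, z}; p there: s:T, t:F, v:T, w:F, x:F, z:F. ✗
z: successors {s, t, u, v, w, y, z}; p there: s:T, t:F, u:F, v:T, w:F, y:F, z:F. ✗

∅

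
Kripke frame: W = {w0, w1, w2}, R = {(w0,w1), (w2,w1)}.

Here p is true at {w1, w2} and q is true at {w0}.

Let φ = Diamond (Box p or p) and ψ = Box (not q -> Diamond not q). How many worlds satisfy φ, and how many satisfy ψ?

2 and 1

For Diamond (Box p or p):
w0: successors {w1}; Box p or p there: w1:T. ✓
w1: no successors, so Diamond (Box p or p) fails. ✗
w2: successors {w1}; Box p or p there: w1:T. ✓
— 2 worlds.
For Box (not q -> Diamond not q):
w0: successors {w1}; not q -> Diamond not q there: w1:F. ✗
w1: no successors, so Box (not q -> Diamond not q) holds vacuously. ✓
w2: successors {w1}; not q -> Diamond not q there: w1:F. ✗
— 1 world.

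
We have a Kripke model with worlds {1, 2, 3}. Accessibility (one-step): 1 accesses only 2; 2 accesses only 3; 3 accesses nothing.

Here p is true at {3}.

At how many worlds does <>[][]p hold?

1: successors {2}; [][]p there: 2:T. ✓
2: successors {3}; [][]p there: 3:T. ✓
3: no successors, so <>[][]p fails. ✗
Satisfying worlds: {1, 2}.

2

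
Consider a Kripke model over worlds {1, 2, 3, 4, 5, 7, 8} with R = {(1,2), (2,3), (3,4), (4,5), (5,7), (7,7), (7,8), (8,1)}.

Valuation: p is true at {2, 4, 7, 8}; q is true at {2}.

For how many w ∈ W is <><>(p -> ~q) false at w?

1: successors {2}; <>(p -> ~q) there: 2:T. ✓
2: successors {3}; <>(p -> ~q) there: 3:T. ✓
3: successors {4}; <>(p -> ~q) there: 4:T. ✓
4: successors {5}; <>(p -> ~q) there: 5:T. ✓
5: successors {7}; <>(p -> ~q) there: 7:T. ✓
7: successors {7, 8}; <>(p -> ~q) there: 7:T, 8:T. ✓
8: successors {1}; <>(p -> ~q) there: 1:F. ✗
Satisfying worlds: {1, 2, 3, 4, 5, 7}.
So <><>(p -> ~q) fails at the other 1 world.

1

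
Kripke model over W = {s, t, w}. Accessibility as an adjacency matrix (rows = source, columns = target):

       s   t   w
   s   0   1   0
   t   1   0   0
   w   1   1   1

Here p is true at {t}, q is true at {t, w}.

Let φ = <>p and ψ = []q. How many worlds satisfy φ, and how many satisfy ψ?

For <>p:
s: successors {t}; p there: t:T. ✓
t: successors {s}; p there: s:F. ✗
w: successors {s, t, w}; p there: s:F, t:T, w:F. ✓
— 2 worlds.
For []q:
s: successors {t}; q there: t:T. ✓
t: successors {s}; q there: s:F. ✗
w: successors {s, t, w}; q there: s:F, t:T, w:T. ✗
— 1 world.

2 and 1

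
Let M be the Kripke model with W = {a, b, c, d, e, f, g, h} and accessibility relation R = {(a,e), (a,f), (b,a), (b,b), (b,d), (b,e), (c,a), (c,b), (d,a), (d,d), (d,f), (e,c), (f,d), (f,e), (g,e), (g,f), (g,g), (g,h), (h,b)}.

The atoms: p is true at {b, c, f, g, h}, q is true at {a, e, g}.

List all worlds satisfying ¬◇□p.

a: ◇□p is T. ✗
b: ◇□p is T. ✗
c: ◇□p is F. ✓
d: ◇□p is F. ✓
e: ◇□p is F. ✓
f: ◇□p is T. ✗
g: ◇□p is T. ✗
h: ◇□p is F. ✓

{c, d, e, h}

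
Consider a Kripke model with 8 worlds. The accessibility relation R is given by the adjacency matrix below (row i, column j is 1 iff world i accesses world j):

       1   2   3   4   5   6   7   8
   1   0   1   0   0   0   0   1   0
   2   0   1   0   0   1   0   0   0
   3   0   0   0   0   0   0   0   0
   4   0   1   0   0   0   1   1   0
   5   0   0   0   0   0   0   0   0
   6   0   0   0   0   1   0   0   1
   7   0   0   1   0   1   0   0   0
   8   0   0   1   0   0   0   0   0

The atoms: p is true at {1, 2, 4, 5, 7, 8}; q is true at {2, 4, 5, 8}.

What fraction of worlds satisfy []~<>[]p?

1/2

1: successors {2, 7}; ~<>[]p there: 2:F, 7:F. ✗
2: successors {2, 5}; ~<>[]p there: 2:F, 5:T. ✗
3: no successors, so []~<>[]p holds vacuously. ✓
4: successors {2, 6, 7}; ~<>[]p there: 2:F, 6:F, 7:F. ✗
5: no successors, so []~<>[]p holds vacuously. ✓
6: successors {5, 8}; ~<>[]p there: 5:T, 8:F. ✗
7: successors {3, 5}; ~<>[]p there: 3:T, 5:T. ✓
8: successors {3}; ~<>[]p there: 3:T. ✓
That's 4 of 8 worlds, so 4/8 = 1/2.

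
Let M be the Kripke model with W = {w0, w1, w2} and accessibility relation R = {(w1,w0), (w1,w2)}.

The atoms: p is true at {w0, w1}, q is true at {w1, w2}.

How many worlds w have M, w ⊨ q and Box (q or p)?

w0: q is F, Box (q or p) is T. ✗
w1: q is T, Box (q or p) is T. ✓
w2: q is T, Box (q or p) is T. ✓
Satisfying worlds: {w1, w2}.

2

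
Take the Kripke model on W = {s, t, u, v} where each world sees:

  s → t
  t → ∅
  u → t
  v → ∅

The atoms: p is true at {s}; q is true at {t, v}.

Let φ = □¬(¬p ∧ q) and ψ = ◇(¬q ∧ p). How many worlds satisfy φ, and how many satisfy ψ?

For □¬(¬p ∧ q):
s: successors {t}; ¬(¬p ∧ q) there: t:F. ✗
t: no successors, so □¬(¬p ∧ q) holds vacuously. ✓
u: successors {t}; ¬(¬p ∧ q) there: t:F. ✗
v: no successors, so □¬(¬p ∧ q) holds vacuously. ✓
— 2 worlds.
For ◇(¬q ∧ p):
s: successors {t}; ¬q ∧ p there: t:F. ✗
t: no successors, so ◇(¬q ∧ p) fails. ✗
u: successors {t}; ¬q ∧ p there: t:F. ✗
v: no successors, so ◇(¬q ∧ p) fails. ✗
— 0 worlds.

2 and 0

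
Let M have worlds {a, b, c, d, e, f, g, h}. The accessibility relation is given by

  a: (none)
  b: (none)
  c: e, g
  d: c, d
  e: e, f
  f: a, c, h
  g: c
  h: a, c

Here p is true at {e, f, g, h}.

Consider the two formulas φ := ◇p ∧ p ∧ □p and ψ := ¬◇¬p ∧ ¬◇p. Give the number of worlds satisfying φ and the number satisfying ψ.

For ◇p ∧ p ∧ □p:
a: ◇p ∧ p is F, □p is T. ✗
b: ◇p ∧ p is F, □p is T. ✗
c: ◇p ∧ p is F, □p is T. ✗
d: ◇p ∧ p is F, □p is F. ✗
e: ◇p ∧ p is T, □p is T. ✓
f: ◇p ∧ p is T, □p is F. ✗
g: ◇p ∧ p is F, □p is F. ✗
h: ◇p ∧ p is F, □p is F. ✗
— 1 world.
For ¬◇¬p ∧ ¬◇p:
a: ¬◇¬p is T, ¬◇p is T. ✓
b: ¬◇¬p is T, ¬◇p is T. ✓
c: ¬◇¬p is T, ¬◇p is F. ✗
d: ¬◇¬p is F, ¬◇p is T. ✗
e: ¬◇¬p is T, ¬◇p is F. ✗
f: ¬◇¬p is F, ¬◇p is F. ✗
g: ¬◇¬p is F, ¬◇p is T. ✗
h: ¬◇¬p is F, ¬◇p is T. ✗
— 2 worlds.

1 and 2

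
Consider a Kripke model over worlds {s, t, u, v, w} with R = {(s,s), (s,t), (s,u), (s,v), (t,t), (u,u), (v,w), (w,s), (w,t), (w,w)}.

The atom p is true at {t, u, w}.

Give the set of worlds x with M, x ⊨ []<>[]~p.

∅

s: successors {s, t, u, v}; <>[]~p there: s:F, t:F, u:F, v:F. ✗
t: successors {t}; <>[]~p there: t:F. ✗
u: successors {u}; <>[]~p there: u:F. ✗
v: successors {w}; <>[]~p there: w:F. ✗
w: successors {s, t, w}; <>[]~p there: s:F, t:F, w:F. ✗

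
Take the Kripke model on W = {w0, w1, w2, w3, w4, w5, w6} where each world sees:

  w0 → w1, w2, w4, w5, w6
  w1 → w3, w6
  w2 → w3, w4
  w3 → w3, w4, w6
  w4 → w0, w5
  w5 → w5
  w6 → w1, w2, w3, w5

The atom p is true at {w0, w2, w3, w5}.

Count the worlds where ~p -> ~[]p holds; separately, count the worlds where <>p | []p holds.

6 and 7

For ~p -> ~[]p:
w0: ~p is F, ~[]p is T. ✓
w1: ~p is T, ~[]p is T. ✓
w2: ~p is F, ~[]p is T. ✓
w3: ~p is F, ~[]p is T. ✓
w4: ~p is T, ~[]p is F. ✗
w5: ~p is F, ~[]p is F. ✓
w6: ~p is T, ~[]p is T. ✓
— 6 worlds.
For <>p | []p:
w0: <>p is T, []p is F. ✓
w1: <>p is T, []p is F. ✓
w2: <>p is T, []p is F. ✓
w3: <>p is T, []p is F. ✓
w4: <>p is T, []p is T. ✓
w5: <>p is T, []p is T. ✓
w6: <>p is T, []p is F. ✓
— 7 worlds.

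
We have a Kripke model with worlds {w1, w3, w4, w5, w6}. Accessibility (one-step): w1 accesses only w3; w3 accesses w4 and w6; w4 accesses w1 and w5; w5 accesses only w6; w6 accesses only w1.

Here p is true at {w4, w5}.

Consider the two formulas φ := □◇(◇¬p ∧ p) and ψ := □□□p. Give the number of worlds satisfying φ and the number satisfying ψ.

1 and 0

For □◇(◇¬p ∧ p):
w1: successors {w3}; ◇(◇¬p ∧ p) there: w3:T. ✓
w3: successors {w4, w6}; ◇(◇¬p ∧ p) there: w4:T, w6:F. ✗
w4: successors {w1, w5}; ◇(◇¬p ∧ p) there: w1:F, w5:F. ✗
w5: successors {w6}; ◇(◇¬p ∧ p) there: w6:F. ✗
w6: successors {w1}; ◇(◇¬p ∧ p) there: w1:F. ✗
— 1 world.
For □□□p:
w1: successors {w3}; □□p there: w3:F. ✗
w3: successors {w4, w6}; □□p there: w4:F, w6:F. ✗
w4: successors {w1, w5}; □□p there: w1:F, w5:F. ✗
w5: successors {w6}; □□p there: w6:F. ✗
w6: successors {w1}; □□p there: w1:F. ✗
— 0 worlds.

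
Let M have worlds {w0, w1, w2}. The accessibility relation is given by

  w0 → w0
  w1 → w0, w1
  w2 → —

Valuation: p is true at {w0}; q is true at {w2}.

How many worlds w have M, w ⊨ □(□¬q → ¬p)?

1

w0: successors {w0}; □¬q → ¬p there: w0:F. ✗
w1: successors {w0, w1}; □¬q → ¬p there: w0:F, w1:T. ✗
w2: no successors, so □(□¬q → ¬p) holds vacuously. ✓
Satisfying worlds: {w2}.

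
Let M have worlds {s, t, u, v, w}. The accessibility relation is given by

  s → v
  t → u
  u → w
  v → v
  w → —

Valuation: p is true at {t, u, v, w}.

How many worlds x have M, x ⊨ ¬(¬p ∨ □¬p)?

3

s: ¬p ∨ □¬p is T. ✗
t: ¬p ∨ □¬p is F. ✓
u: ¬p ∨ □¬p is F. ✓
v: ¬p ∨ □¬p is F. ✓
w: ¬p ∨ □¬p is T. ✗
Satisfying worlds: {t, u, v}.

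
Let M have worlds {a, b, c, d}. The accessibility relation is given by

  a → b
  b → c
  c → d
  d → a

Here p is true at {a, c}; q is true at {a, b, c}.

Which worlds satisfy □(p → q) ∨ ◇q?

a: □(p → q) is T, ◇q is T. ✓
b: □(p → q) is T, ◇q is T. ✓
c: □(p → q) is T, ◇q is F. ✓
d: □(p → q) is T, ◇q is T. ✓

{a, b, c, d}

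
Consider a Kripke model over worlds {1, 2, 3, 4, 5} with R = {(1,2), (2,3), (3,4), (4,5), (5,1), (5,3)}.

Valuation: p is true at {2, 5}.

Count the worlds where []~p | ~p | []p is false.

1: []~p is F, ~p | []p is T. ✓
2: []~p is T, ~p | []p is F. ✓
3: []~p is T, ~p | []p is T. ✓
4: []~p is F, ~p | []p is T. ✓
5: []~p is T, ~p | []p is F. ✓
Satisfying worlds: {1, 2, 3, 4, 5}.
So []~p | ~p | []p fails at the other 0 worlds.

0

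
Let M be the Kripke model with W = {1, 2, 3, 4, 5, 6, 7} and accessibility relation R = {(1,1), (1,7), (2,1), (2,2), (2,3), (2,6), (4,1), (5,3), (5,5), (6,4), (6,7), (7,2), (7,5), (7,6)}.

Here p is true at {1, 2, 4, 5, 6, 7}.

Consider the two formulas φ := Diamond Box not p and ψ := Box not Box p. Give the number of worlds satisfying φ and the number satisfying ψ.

2 and 1

For Diamond Box not p:
1: successors {1, 7}; Box not p there: 1:F, 7:F. ✗
2: successors {1, 2, 3, 6}; Box not p there: 1:F, 2:F, 3:T, 6:F. ✓
3: no successors, so Diamond Box not p fails. ✗
4: successors {1}; Box not p there: 1:F. ✗
5: successors {3, 5}; Box not p there: 3:T, 5:F. ✓
6: successors {4, 7}; Box not p there: 4:F, 7:F. ✗
7: successors {2, 5, 6}; Box not p there: 2:F, 5:F, 6:F. ✗
— 2 worlds.
For Box not Box p:
1: successors {1, 7}; not Box p there: 1:F, 7:F. ✗
2: successors {1, 2, 3, 6}; not Box p there: 1:F, 2:T, 3:F, 6:F. ✗
3: no successors, so Box not Box p holds vacuously. ✓
4: successors {1}; not Box p there: 1:F. ✗
5: successors {3, 5}; not Box p there: 3:F, 5:T. ✗
6: successors {4, 7}; not Box p there: 4:F, 7:F. ✗
7: successors {2, 5, 6}; not Box p there: 2:T, 5:T, 6:F. ✗
— 1 world.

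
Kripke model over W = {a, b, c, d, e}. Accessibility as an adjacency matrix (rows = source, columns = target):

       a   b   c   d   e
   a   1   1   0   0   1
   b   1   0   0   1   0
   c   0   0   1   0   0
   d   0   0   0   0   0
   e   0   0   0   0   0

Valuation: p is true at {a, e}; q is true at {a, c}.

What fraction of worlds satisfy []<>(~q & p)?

2/5

a: successors {a, b, e}; <>(~q & p) there: a:T, b:F, e:F. ✗
b: successors {a, d}; <>(~q & p) there: a:T, d:F. ✗
c: successors {c}; <>(~q & p) there: c:F. ✗
d: no successors, so []<>(~q & p) holds vacuously. ✓
e: no successors, so []<>(~q & p) holds vacuously. ✓
That's 2 of 5 worlds, so 2/5.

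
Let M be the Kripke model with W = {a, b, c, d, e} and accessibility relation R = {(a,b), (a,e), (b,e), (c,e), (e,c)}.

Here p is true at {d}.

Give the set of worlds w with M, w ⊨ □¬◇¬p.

a: successors {b, e}; ¬◇¬p there: b:F, e:F. ✗
b: successors {e}; ¬◇¬p there: e:F. ✗
c: successors {e}; ¬◇¬p there: e:F. ✗
d: no successors, so □¬◇¬p holds vacuously. ✓
e: successors {c}; ¬◇¬p there: c:F. ✗

{d}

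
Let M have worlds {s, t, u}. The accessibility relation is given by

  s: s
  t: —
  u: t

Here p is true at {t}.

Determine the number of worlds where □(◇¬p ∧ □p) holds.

1

s: successors {s}; ◇¬p ∧ □p there: s:F. ✗
t: no successors, so □(◇¬p ∧ □p) holds vacuously. ✓
u: successors {t}; ◇¬p ∧ □p there: t:F. ✗
Satisfying worlds: {t}.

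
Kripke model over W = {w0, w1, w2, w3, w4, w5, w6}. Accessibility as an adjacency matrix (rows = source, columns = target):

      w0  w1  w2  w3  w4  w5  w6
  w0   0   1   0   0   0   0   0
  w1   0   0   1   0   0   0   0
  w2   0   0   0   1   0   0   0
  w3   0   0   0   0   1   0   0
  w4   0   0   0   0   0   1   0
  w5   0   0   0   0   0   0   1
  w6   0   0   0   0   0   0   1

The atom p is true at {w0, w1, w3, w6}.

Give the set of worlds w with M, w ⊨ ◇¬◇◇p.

{w1, w2}

w0: successors {w1}; ¬◇◇p there: w1:F. ✗
w1: successors {w2}; ¬◇◇p there: w2:T. ✓
w2: successors {w3}; ¬◇◇p there: w3:T. ✓
w3: successors {w4}; ¬◇◇p there: w4:F. ✗
w4: successors {w5}; ¬◇◇p there: w5:F. ✗
w5: successors {w6}; ¬◇◇p there: w6:F. ✗
w6: successors {w6}; ¬◇◇p there: w6:F. ✗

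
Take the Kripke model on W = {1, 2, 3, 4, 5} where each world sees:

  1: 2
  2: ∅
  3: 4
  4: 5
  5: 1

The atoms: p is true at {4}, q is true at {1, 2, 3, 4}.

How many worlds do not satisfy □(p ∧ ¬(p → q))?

4

1: successors {2}; p ∧ ¬(p → q) there: 2:F. ✗
2: no successors, so □(p ∧ ¬(p → q)) holds vacuously. ✓
3: successors {4}; p ∧ ¬(p → q) there: 4:F. ✗
4: successors {5}; p ∧ ¬(p → q) there: 5:F. ✗
5: successors {1}; p ∧ ¬(p → q) there: 1:F. ✗
Satisfying worlds: {2}.
So □(p ∧ ¬(p → q)) fails at the other 4 worlds.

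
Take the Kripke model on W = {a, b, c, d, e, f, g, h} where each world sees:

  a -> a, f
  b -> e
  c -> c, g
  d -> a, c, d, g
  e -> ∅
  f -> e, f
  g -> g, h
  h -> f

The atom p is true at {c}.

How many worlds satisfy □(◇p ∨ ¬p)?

8

a: successors {a, f}; ◇p ∨ ¬p there: a:T, f:T. ✓
b: successors {e}; ◇p ∨ ¬p there: e:T. ✓
c: successors {c, g}; ◇p ∨ ¬p there: c:T, g:T. ✓
d: successors {a, c, d, g}; ◇p ∨ ¬p there: a:T, c:T, d:T, g:T. ✓
e: no successors, so □(◇p ∨ ¬p) holds vacuously. ✓
f: successors {e, f}; ◇p ∨ ¬p there: e:T, f:T. ✓
g: successors {g, h}; ◇p ∨ ¬p there: g:T, h:T. ✓
h: successors {f}; ◇p ∨ ¬p there: f:T. ✓
Satisfying worlds: {a, b, c, d, e, f, g, h}.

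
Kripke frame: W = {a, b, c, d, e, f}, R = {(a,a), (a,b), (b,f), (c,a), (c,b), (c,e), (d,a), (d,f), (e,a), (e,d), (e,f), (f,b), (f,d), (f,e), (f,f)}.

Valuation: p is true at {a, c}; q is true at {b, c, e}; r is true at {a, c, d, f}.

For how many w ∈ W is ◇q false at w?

3

a: successors {a, b}; q there: a:F, b:T. ✓
b: successors {f}; q there: f:F. ✗
c: successors {a, b, e}; q there: a:F, b:T, e:T. ✓
d: successors {a, f}; q there: a:F, f:F. ✗
e: successors {a, d, f}; q there: a:F, d:F, f:F. ✗
f: successors {b, d, e, f}; q there: b:T, d:F, e:T, f:F. ✓
Satisfying worlds: {a, c, f}.
So ◇q fails at the other 3 worlds.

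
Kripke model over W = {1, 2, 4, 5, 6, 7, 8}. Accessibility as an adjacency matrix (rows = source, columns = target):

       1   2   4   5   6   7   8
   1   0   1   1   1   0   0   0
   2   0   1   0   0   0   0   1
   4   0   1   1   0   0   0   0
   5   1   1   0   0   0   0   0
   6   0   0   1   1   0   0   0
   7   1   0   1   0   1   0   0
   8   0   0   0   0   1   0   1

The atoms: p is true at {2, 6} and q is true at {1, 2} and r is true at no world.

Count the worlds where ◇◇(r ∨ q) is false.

1

1: successors {2, 4, 5}; ◇(r ∨ q) there: 2:T, 4:T, 5:T. ✓
2: successors {2, 8}; ◇(r ∨ q) there: 2:T, 8:F. ✓
4: successors {2, 4}; ◇(r ∨ q) there: 2:T, 4:T. ✓
5: successors {1, 2}; ◇(r ∨ q) there: 1:T, 2:T. ✓
6: successors {4, 5}; ◇(r ∨ q) there: 4:T, 5:T. ✓
7: successors {1, 4, 6}; ◇(r ∨ q) there: 1:T, 4:T, 6:F. ✓
8: successors {6, 8}; ◇(r ∨ q) there: 6:F, 8:F. ✗
Satisfying worlds: {1, 2, 4, 5, 6, 7}.
So ◇◇(r ∨ q) fails at the other 1 world.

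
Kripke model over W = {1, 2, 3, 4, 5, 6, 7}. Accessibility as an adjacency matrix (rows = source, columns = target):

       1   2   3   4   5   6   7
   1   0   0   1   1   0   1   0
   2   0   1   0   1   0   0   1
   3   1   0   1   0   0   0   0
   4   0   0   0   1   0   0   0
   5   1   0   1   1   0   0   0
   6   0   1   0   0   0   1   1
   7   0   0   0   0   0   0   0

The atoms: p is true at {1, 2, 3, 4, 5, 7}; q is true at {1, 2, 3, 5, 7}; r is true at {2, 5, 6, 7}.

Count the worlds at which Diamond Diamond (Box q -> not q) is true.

1: successors {3, 4, 6}; Diamond (Box q -> not q) there: 3:T, 4:T, 6:T. ✓
2: successors {2, 4, 7}; Diamond (Box q -> not q) there: 2:T, 4:T, 7:F. ✓
3: successors {1, 3}; Diamond (Box q -> not q) there: 1:T, 3:T. ✓
4: successors {4}; Diamond (Box q -> not q) there: 4:T. ✓
5: successors {1, 3, 4}; Diamond (Box q -> not q) there: 1:T, 3:T, 4:T. ✓
6: successors {2, 6, 7}; Diamond (Box q -> not q) there: 2:T, 6:T, 7:F. ✓
7: no successors, so Diamond Diamond (Box q -> not q) fails. ✗
Satisfying worlds: {1, 2, 3, 4, 5, 6}.

6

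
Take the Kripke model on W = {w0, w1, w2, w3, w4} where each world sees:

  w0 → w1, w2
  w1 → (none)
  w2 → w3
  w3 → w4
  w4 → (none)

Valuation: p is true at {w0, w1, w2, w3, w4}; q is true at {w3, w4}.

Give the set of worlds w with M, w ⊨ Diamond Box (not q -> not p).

{w0, w2, w3}

w0: successors {w1, w2}; Box (not q -> not p) there: w1:T, w2:T. ✓
w1: no successors, so Diamond Box (not q -> not p) fails. ✗
w2: successors {w3}; Box (not q -> not p) there: w3:T. ✓
w3: successors {w4}; Box (not q -> not p) there: w4:T. ✓
w4: no successors, so Diamond Box (not q -> not p) fails. ✗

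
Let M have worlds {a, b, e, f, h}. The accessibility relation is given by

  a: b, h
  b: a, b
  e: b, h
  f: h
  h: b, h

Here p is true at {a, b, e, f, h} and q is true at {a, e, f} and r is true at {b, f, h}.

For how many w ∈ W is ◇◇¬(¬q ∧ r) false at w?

a: successors {b, h}; ◇¬(¬q ∧ r) there: b:T, h:F. ✓
b: successors {a, b}; ◇¬(¬q ∧ r) there: a:F, b:T. ✓
e: successors {b, h}; ◇¬(¬q ∧ r) there: b:T, h:F. ✓
f: successors {h}; ◇¬(¬q ∧ r) there: h:F. ✗
h: successors {b, h}; ◇¬(¬q ∧ r) there: b:T, h:F. ✓
Satisfying worlds: {a, b, e, h}.
So ◇◇¬(¬q ∧ r) fails at the other 1 world.

1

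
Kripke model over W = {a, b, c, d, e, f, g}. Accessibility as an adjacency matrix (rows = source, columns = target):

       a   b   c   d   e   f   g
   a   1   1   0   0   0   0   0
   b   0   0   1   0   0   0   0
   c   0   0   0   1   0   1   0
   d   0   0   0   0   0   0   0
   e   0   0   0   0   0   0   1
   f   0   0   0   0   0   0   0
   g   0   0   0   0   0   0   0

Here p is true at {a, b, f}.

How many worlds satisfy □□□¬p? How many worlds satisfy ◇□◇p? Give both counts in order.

6 and 3

For □□□¬p:
a: successors {a, b}; □□¬p there: a:F, b:F. ✗
b: successors {c}; □□¬p there: c:T. ✓
c: successors {d, f}; □□¬p there: d:T, f:T. ✓
d: no successors, so □□□¬p holds vacuously. ✓
e: successors {g}; □□¬p there: g:T. ✓
f: no successors, so □□□¬p holds vacuously. ✓
g: no successors, so □□□¬p holds vacuously. ✓
— 6 worlds.
For ◇□◇p:
a: successors {a, b}; □◇p there: a:F, b:T. ✓
b: successors {c}; □◇p there: c:F. ✗
c: successors {d, f}; □◇p there: d:T, f:T. ✓
d: no successors, so ◇□◇p fails. ✗
e: successors {g}; □◇p there: g:T. ✓
f: no successors, so ◇□◇p fails. ✗
g: no successors, so ◇□◇p fails. ✗
— 3 worlds.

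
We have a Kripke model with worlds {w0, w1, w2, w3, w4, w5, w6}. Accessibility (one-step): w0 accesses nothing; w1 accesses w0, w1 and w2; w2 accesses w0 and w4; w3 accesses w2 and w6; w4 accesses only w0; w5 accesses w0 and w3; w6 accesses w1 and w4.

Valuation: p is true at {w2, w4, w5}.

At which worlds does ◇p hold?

w0: no successors, so ◇p fails. ✗
w1: successors {w0, w1, w2}; p there: w0:F, w1:F, w2:T. ✓
w2: successors {w0, w4}; p there: w0:F, w4:T. ✓
w3: successors {w2, w6}; p there: w2:T, w6:F. ✓
w4: successors {w0}; p there: w0:F. ✗
w5: successors {w0, w3}; p there: w0:F, w3:F. ✗
w6: successors {w1, w4}; p there: w1:F, w4:T. ✓

{w1, w2, w3, w6}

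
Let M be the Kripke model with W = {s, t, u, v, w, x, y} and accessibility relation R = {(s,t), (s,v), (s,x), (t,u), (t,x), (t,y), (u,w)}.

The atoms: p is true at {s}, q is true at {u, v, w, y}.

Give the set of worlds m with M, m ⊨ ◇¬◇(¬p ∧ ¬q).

s: successors {t, v, x}; ¬◇(¬p ∧ ¬q) there: t:F, v:T, x:T. ✓
t: successors {u, x, y}; ¬◇(¬p ∧ ¬q) there: u:T, x:T, y:T. ✓
u: successors {w}; ¬◇(¬p ∧ ¬q) there: w:T. ✓
v: no successors, so ◇¬◇(¬p ∧ ¬q) fails. ✗
w: no successors, so ◇¬◇(¬p ∧ ¬q) fails. ✗
x: no successors, so ◇¬◇(¬p ∧ ¬q) fails. ✗
y: no successors, so ◇¬◇(¬p ∧ ¬q) fails. ✗

{s, t, u}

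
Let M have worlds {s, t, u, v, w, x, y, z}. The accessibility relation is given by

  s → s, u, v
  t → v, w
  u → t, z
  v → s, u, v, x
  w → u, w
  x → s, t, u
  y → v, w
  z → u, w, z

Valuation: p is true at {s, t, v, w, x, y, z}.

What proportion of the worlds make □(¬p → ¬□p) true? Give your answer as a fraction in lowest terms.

s: successors {s, u, v}; ¬p → ¬□p there: s:T, u:F, v:T. ✗
t: successors {v, w}; ¬p → ¬□p there: v:T, w:T. ✓
u: successors {t, z}; ¬p → ¬□p there: t:T, z:T. ✓
v: successors {s, u, v, x}; ¬p → ¬□p there: s:T, u:F, v:T, x:T. ✗
w: successors {u, w}; ¬p → ¬□p there: u:F, w:T. ✗
x: successors {s, t, u}; ¬p → ¬□p there: s:T, t:T, u:F. ✗
y: successors {v, w}; ¬p → ¬□p there: v:T, w:T. ✓
z: successors {u, w, z}; ¬p → ¬□p there: u:F, w:T, z:T. ✗
That's 3 of 8 worlds, so 3/8.

3/8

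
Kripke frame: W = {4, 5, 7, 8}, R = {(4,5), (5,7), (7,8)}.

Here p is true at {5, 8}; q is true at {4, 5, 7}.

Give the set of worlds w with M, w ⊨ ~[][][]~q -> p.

{4, 5, 7, 8}

4: ~[][][]~q is F, p is F. ✓
5: ~[][][]~q is F, p is T. ✓
7: ~[][][]~q is F, p is F. ✓
8: ~[][][]~q is F, p is T. ✓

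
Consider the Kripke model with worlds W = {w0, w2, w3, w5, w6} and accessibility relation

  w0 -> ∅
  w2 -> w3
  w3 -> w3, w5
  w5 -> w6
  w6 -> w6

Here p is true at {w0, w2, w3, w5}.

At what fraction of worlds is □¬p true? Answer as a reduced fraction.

w0: no successors, so □¬p holds vacuously. ✓
w2: successors {w3}; ¬p there: w3:F. ✗
w3: successors {w3, w5}; ¬p there: w3:F, w5:F. ✗
w5: successors {w6}; ¬p there: w6:T. ✓
w6: successors {w6}; ¬p there: w6:T. ✓
That's 3 of 5 worlds, so 3/5.

3/5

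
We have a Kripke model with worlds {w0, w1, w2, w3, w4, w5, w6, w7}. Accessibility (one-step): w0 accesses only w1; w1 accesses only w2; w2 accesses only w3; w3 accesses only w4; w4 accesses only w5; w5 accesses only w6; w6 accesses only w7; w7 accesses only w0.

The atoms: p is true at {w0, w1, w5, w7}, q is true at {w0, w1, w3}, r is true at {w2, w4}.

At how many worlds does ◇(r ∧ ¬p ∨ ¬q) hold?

w0: successors {w1}; r ∧ ¬p ∨ ¬q there: w1:F. ✗
w1: successors {w2}; r ∧ ¬p ∨ ¬q there: w2:T. ✓
w2: successors {w3}; r ∧ ¬p ∨ ¬q there: w3:F. ✗
w3: successors {w4}; r ∧ ¬p ∨ ¬q there: w4:T. ✓
w4: successors {w5}; r ∧ ¬p ∨ ¬q there: w5:T. ✓
w5: successors {w6}; r ∧ ¬p ∨ ¬q there: w6:T. ✓
w6: successors {w7}; r ∧ ¬p ∨ ¬q there: w7:T. ✓
w7: successors {w0}; r ∧ ¬p ∨ ¬q there: w0:F. ✗
Satisfying worlds: {w1, w3, w4, w5, w6}.

5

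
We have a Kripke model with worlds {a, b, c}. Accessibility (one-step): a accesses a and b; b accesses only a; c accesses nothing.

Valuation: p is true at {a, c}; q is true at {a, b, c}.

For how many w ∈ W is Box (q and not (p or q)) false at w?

2

a: successors {a, b}; q and not (p or q) there: a:F, b:F. ✗
b: successors {a}; q and not (p or q) there: a:F. ✗
c: no successors, so Box (q and not (p or q)) holds vacuously. ✓
Satisfying worlds: {c}.
So Box (q and not (p or q)) fails at the other 2 worlds.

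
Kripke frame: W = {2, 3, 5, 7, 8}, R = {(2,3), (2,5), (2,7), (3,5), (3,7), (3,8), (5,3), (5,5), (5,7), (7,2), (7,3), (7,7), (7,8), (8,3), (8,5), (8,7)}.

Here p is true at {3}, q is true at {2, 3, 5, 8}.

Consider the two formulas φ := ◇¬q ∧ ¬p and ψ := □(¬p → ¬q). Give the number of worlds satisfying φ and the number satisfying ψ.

4 and 0

For ◇¬q ∧ ¬p:
2: ◇¬q is T, ¬p is T. ✓
3: ◇¬q is T, ¬p is F. ✗
5: ◇¬q is T, ¬p is T. ✓
7: ◇¬q is T, ¬p is T. ✓
8: ◇¬q is T, ¬p is T. ✓
— 4 worlds.
For □(¬p → ¬q):
2: successors {3, 5, 7}; ¬p → ¬q there: 3:T, 5:F, 7:T. ✗
3: successors {5, 7, 8}; ¬p → ¬q there: 5:F, 7:T, 8:F. ✗
5: successors {3, 5, 7}; ¬p → ¬q there: 3:T, 5:F, 7:T. ✗
7: successors {2, 3, 7, 8}; ¬p → ¬q there: 2:F, 3:T, 7:T, 8:F. ✗
8: successors {3, 5, 7}; ¬p → ¬q there: 3:T, 5:F, 7:T. ✗
— 0 worlds.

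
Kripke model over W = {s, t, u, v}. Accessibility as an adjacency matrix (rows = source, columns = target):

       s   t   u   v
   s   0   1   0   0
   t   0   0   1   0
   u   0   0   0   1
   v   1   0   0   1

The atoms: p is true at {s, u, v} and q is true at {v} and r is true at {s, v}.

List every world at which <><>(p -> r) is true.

s: successors {t}; <>(p -> r) there: t:F. ✗
t: successors {u}; <>(p -> r) there: u:T. ✓
u: successors {v}; <>(p -> r) there: v:T. ✓
v: successors {s, v}; <>(p -> r) there: s:T, v:T. ✓

{t, u, v}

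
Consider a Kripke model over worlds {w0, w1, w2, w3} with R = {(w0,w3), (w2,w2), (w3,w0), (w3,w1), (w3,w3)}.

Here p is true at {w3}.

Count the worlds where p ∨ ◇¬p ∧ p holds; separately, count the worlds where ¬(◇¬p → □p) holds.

For p ∨ ◇¬p ∧ p:
w0: p is F, ◇¬p ∧ p is F. ✗
w1: p is F, ◇¬p ∧ p is F. ✗
w2: p is F, ◇¬p ∧ p is F. ✗
w3: p is T, ◇¬p ∧ p is T. ✓
— 1 world.
For ¬(◇¬p → □p):
w0: ◇¬p → □p is T. ✗
w1: ◇¬p → □p is T. ✗
w2: ◇¬p → □p is F. ✓
w3: ◇¬p → □p is F. ✓
— 2 worlds.

1 and 2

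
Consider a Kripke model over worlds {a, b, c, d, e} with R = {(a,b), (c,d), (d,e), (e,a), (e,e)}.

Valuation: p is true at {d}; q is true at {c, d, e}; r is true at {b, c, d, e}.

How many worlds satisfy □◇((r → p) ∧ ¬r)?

2

a: successors {b}; ◇((r → p) ∧ ¬r) there: b:F. ✗
b: no successors, so □◇((r → p) ∧ ¬r) holds vacuously. ✓
c: successors {d}; ◇((r → p) ∧ ¬r) there: d:F. ✗
d: successors {e}; ◇((r → p) ∧ ¬r) there: e:T. ✓
e: successors {a, e}; ◇((r → p) ∧ ¬r) there: a:F, e:T. ✗
Satisfying worlds: {b, d}.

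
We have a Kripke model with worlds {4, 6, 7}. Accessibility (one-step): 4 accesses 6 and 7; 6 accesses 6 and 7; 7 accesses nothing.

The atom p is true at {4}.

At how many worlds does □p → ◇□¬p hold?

4: □p is F, ◇□¬p is T. ✓
6: □p is F, ◇□¬p is T. ✓
7: □p is T, ◇□¬p is F. ✗
Satisfying worlds: {4, 6}.

2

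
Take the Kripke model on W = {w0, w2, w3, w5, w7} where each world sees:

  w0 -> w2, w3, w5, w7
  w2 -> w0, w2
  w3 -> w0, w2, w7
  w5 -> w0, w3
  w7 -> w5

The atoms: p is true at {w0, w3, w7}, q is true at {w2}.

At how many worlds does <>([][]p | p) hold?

w0: successors {w2, w3, w5, w7}; [][]p | p there: w2:F, w3:T, w5:F, w7:T. ✓
w2: successors {w0, w2}; [][]p | p there: w0:T, w2:F. ✓
w3: successors {w0, w2, w7}; [][]p | p there: w0:T, w2:F, w7:T. ✓
w5: successors {w0, w3}; [][]p | p there: w0:T, w3:T. ✓
w7: successors {w5}; [][]p | p there: w5:F. ✗
Satisfying worlds: {w0, w2, w3, w5}.

4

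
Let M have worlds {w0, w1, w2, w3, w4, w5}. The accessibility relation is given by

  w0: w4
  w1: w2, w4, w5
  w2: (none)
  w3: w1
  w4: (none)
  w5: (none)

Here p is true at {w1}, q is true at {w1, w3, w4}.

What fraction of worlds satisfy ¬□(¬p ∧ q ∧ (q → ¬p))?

1/3

w0: □(¬p ∧ q ∧ (q → ¬p)) is T. ✗
w1: □(¬p ∧ q ∧ (q → ¬p)) is F. ✓
w2: □(¬p ∧ q ∧ (q → ¬p)) is T. ✗
w3: □(¬p ∧ q ∧ (q → ¬p)) is F. ✓
w4: □(¬p ∧ q ∧ (q → ¬p)) is T. ✗
w5: □(¬p ∧ q ∧ (q → ¬p)) is T. ✗
That's 2 of 6 worlds, so 2/6 = 1/3.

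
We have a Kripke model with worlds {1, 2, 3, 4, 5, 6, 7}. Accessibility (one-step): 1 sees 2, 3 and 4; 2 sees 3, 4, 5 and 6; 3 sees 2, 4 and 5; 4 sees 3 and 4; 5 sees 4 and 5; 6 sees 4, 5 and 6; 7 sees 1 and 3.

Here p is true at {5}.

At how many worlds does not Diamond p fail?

4

1: Diamond p is F. ✓
2: Diamond p is T. ✗
3: Diamond p is T. ✗
4: Diamond p is F. ✓
5: Diamond p is T. ✗
6: Diamond p is T. ✗
7: Diamond p is F. ✓
Satisfying worlds: {1, 4, 7}.
So not Diamond p fails at the other 4 worlds.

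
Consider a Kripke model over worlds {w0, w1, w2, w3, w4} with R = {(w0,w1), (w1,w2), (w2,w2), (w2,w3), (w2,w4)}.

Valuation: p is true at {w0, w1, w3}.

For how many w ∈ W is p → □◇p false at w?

1

w0: p is T, □◇p is F. ✗
w1: p is T, □◇p is T. ✓
w2: p is F, □◇p is F. ✓
w3: p is T, □◇p is T. ✓
w4: p is F, □◇p is T. ✓
Satisfying worlds: {w1, w2, w3, w4}.
So p → □◇p fails at the other 1 world.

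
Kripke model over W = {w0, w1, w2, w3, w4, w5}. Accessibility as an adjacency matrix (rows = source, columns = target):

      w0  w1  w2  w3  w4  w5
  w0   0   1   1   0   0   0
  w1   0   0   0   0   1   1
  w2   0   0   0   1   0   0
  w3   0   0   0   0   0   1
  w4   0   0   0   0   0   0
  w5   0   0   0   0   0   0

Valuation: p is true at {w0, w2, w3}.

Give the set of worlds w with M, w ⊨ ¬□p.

w0: □p is F. ✓
w1: □p is F. ✓
w2: □p is T. ✗
w3: □p is F. ✓
w4: □p is T. ✗
w5: □p is T. ✗

{w0, w1, w3}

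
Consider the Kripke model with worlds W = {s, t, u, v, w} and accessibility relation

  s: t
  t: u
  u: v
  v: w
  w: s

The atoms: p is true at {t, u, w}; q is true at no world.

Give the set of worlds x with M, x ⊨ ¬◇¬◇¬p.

s: ◇¬◇¬p is T. ✗
t: ◇¬◇¬p is F. ✓
u: ◇¬◇¬p is T. ✗
v: ◇¬◇¬p is F. ✓
w: ◇¬◇¬p is T. ✗

{t, v}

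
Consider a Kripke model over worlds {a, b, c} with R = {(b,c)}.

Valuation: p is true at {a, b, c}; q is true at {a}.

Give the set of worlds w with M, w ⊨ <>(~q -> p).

a: no successors, so <>(~q -> p) fails. ✗
b: successors {c}; ~q -> p there: c:T. ✓
c: no successors, so <>(~q -> p) fails. ✗

{b}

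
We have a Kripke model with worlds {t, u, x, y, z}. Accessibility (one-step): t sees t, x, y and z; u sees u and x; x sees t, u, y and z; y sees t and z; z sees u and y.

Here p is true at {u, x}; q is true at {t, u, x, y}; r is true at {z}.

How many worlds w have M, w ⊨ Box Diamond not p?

2

t: successors {t, x, y, z}; Diamond not p there: t:T, x:T, y:T, z:T. ✓
u: successors {u, x}; Diamond not p there: u:F, x:T. ✗
x: successors {t, u, y, z}; Diamond not p there: t:T, u:F, y:T, z:T. ✗
y: successors {t, z}; Diamond not p there: t:T, z:T. ✓
z: successors {u, y}; Diamond not p there: u:F, y:T. ✗
Satisfying worlds: {t, y}.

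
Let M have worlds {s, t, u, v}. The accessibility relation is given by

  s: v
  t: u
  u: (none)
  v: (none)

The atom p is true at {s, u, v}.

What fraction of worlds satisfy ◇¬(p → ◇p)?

s: successors {v}; ¬(p → ◇p) there: v:T. ✓
t: successors {u}; ¬(p → ◇p) there: u:T. ✓
u: no successors, so ◇¬(p → ◇p) fails. ✗
v: no successors, so ◇¬(p → ◇p) fails. ✗
That's 2 of 4 worlds, so 2/4 = 1/2.

1/2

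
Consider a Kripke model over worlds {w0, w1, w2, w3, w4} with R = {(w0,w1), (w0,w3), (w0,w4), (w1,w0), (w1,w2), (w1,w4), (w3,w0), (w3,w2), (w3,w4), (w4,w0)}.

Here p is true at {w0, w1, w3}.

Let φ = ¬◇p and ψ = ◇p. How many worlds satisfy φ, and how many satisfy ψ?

For ¬◇p:
w0: ◇p is T. ✗
w1: ◇p is T. ✗
w2: ◇p is F. ✓
w3: ◇p is T. ✗
w4: ◇p is T. ✗
— 1 world.
For ◇p:
w0: successors {w1, w3, w4}; p there: w1:T, w3:T, w4:F. ✓
w1: successors {w0, w2, w4}; p there: w0:T, w2:F, w4:F. ✓
w2: no successors, so ◇p fails. ✗
w3: successors {w0, w2, w4}; p there: w0:T, w2:F, w4:F. ✓
w4: successors {w0}; p there: w0:T. ✓
— 4 worlds.

1 and 4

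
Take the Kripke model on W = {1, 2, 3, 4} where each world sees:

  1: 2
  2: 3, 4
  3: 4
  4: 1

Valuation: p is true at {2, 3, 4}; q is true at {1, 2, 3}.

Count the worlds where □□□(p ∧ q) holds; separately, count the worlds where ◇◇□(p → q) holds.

For □□□(p ∧ q):
1: successors {2}; □□(p ∧ q) there: 2:F. ✗
2: successors {3, 4}; □□(p ∧ q) there: 3:F, 4:T. ✗
3: successors {4}; □□(p ∧ q) there: 4:T. ✓
4: successors {1}; □□(p ∧ q) there: 1:F. ✗
— 1 world.
For ◇◇□(p → q):
1: successors {2}; ◇□(p → q) there: 2:T. ✓
2: successors {3, 4}; ◇□(p → q) there: 3:T, 4:T. ✓
3: successors {4}; ◇□(p → q) there: 4:T. ✓
4: successors {1}; ◇□(p → q) there: 1:F. ✗
— 3 worlds.

1 and 3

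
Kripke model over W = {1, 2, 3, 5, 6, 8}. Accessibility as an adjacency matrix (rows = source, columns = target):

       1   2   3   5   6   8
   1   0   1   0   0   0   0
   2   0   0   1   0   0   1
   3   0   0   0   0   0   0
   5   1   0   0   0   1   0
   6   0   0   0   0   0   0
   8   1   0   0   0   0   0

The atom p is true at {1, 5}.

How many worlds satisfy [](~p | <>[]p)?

4

1: successors {2}; ~p | <>[]p there: 2:T. ✓
2: successors {3, 8}; ~p | <>[]p there: 3:T, 8:T. ✓
3: no successors, so [](~p | <>[]p) holds vacuously. ✓
5: successors {1, 6}; ~p | <>[]p there: 1:F, 6:T. ✗
6: no successors, so [](~p | <>[]p) holds vacuously. ✓
8: successors {1}; ~p | <>[]p there: 1:F. ✗
Satisfying worlds: {1, 2, 3, 6}.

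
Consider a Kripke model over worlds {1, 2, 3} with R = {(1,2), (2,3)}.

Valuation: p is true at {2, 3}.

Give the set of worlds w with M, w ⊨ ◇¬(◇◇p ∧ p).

1: successors {2}; ¬(◇◇p ∧ p) there: 2:T. ✓
2: successors {3}; ¬(◇◇p ∧ p) there: 3:T. ✓
3: no successors, so ◇¬(◇◇p ∧ p) fails. ✗

{1, 2}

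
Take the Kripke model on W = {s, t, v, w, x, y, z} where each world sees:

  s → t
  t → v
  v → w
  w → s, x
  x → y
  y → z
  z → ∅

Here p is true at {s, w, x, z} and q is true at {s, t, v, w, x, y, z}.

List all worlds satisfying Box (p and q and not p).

s: successors {t}; p and q and not p there: t:F. ✗
t: successors {v}; p and q and not p there: v:F. ✗
v: successors {w}; p and q and not p there: w:F. ✗
w: successors {s, x}; p and q and not p there: s:F, x:F. ✗
x: successors {y}; p and q and not p there: y:F. ✗
y: successors {z}; p and q and not p there: z:F. ✗
z: no successors, so Box (p and q and not p) holds vacuously. ✓

{z}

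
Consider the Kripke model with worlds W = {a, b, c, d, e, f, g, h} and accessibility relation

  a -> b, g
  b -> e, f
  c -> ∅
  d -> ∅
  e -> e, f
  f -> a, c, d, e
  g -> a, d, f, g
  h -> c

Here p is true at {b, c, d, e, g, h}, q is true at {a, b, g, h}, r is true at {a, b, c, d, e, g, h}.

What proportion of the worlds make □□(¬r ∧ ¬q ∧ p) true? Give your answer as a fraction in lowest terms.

a: successors {b, g}; □(¬r ∧ ¬q ∧ p) there: b:F, g:F. ✗
b: successors {e, f}; □(¬r ∧ ¬q ∧ p) there: e:F, f:F. ✗
c: no successors, so □□(¬r ∧ ¬q ∧ p) holds vacuously. ✓
d: no successors, so □□(¬r ∧ ¬q ∧ p) holds vacuously. ✓
e: successors {e, f}; □(¬r ∧ ¬q ∧ p) there: e:F, f:F. ✗
f: successors {a, c, d, e}; □(¬r ∧ ¬q ∧ p) there: a:F, c:T, d:T, e:F. ✗
g: successors {a, d, f, g}; □(¬r ∧ ¬q ∧ p) there: a:F, d:T, f:F, g:F. ✗
h: successors {c}; □(¬r ∧ ¬q ∧ p) there: c:T. ✓
That's 3 of 8 worlds, so 3/8.

3/8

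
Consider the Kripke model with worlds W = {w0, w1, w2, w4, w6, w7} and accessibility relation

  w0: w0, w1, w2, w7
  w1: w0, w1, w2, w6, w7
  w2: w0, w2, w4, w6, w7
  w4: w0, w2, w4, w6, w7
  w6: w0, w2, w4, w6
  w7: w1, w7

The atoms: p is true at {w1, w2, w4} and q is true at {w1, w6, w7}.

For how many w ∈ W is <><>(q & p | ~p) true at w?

w0: successors {w0, w1, w2, w7}; <>(q & p | ~p) there: w0:T, w1:T, w2:T, w7:T. ✓
w1: successors {w0, w1, w2, w6, w7}; <>(q & p | ~p) there: w0:T, w1:T, w2:T, w6:T, w7:T. ✓
w2: successors {w0, w2, w4, w6, w7}; <>(q & p | ~p) there: w0:T, w2:T, w4:T, w6:T, w7:T. ✓
w4: successors {w0, w2, w4, w6, w7}; <>(q & p | ~p) there: w0:T, w2:T, w4:T, w6:T, w7:T. ✓
w6: successors {w0, w2, w4, w6}; <>(q & p | ~p) there: w0:T, w2:T, w4:T, w6:T. ✓
w7: successors {w1, w7}; <>(q & p | ~p) there: w1:T, w7:T. ✓
Satisfying worlds: {w0, w1, w2, w4, w6, w7}.

6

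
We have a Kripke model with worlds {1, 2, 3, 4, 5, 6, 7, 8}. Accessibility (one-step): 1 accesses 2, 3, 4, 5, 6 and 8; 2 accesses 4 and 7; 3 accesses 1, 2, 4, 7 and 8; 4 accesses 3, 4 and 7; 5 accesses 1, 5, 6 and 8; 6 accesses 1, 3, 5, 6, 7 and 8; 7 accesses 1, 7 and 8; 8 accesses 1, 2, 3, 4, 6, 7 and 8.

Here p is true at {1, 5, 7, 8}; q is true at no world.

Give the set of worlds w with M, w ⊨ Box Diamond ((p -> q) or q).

1: successors {2, 3, 4, 5, 6, 8}; Diamond ((p -> q) or q) there: 2:T, 3:T, 4:T, 5:T, 6:T, 8:T. ✓
2: successors {4, 7}; Diamond ((p -> q) or q) there: 4:T, 7:F. ✗
3: successors {1, 2, 4, 7, 8}; Diamond ((p -> q) or q) there: 1:T, 2:T, 4:T, 7:F, 8:T. ✗
4: successors {3, 4, 7}; Diamond ((p -> q) or q) there: 3:T, 4:T, 7:F. ✗
5: successors {1, 5, 6, 8}; Diamond ((p -> q) or q) there: 1:T, 5:T, 6:T, 8:T. ✓
6: successors {1, 3, 5, 6, 7, 8}; Diamond ((p -> q) or q) there: 1:T, 3:T, 5:T, 6:T, 7:F, 8:T. ✗
7: successors {1, 7, 8}; Diamond ((p -> q) or q) there: 1:T, 7:F, 8:T. ✗
8: successors {1, 2, 3, 4, 6, 7, 8}; Diamond ((p -> q) or q) there: 1:T, 2:T, 3:T, 4:T, 6:T, 7:F, 8:T. ✗

{1, 5}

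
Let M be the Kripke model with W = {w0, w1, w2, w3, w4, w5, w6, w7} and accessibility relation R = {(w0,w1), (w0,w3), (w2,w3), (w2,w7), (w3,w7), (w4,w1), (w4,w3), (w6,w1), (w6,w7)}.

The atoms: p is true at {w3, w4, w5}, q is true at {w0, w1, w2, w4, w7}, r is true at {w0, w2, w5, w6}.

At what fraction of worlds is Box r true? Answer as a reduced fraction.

3/8

w0: successors {w1, w3}; r there: w1:F, w3:F. ✗
w1: no successors, so Box r holds vacuously. ✓
w2: successors {w3, w7}; r there: w3:F, w7:F. ✗
w3: successors {w7}; r there: w7:F. ✗
w4: successors {w1, w3}; r there: w1:F, w3:F. ✗
w5: no successors, so Box r holds vacuously. ✓
w6: successors {w1, w7}; r there: w1:F, w7:F. ✗
w7: no successors, so Box r holds vacuously. ✓
That's 3 of 8 worlds, so 3/8.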